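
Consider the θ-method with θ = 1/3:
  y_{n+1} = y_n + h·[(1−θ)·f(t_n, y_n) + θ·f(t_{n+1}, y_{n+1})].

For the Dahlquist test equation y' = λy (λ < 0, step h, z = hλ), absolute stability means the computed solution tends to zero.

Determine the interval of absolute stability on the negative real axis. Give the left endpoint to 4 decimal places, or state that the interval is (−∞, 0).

Set f=λy, z=hλ:
  y_{n+1} = y_n + z·[2/3·y_n + 1/3·y_{n+1}] ⇒ (1 − 1/3z)y_{n+1} = (1 + 2/3z)y_n
  ⇒ R(z) = (1 + 2/3z)/(1 − 1/3z).

Need |R(x)|<1, x<0.
x=-0.9: |R|=0.3077
R=−1: 1+2/3x = −1+1/3x ⇒ -1/3x=2 ⇒ x=2/(-1/3)=-6.0000
Confirm numerically:
  x=-5.041: |R|=0.88074 <1
  x=-3.691: |R|=0.65491 <1
  x=-3.428: |R|=0.59988 <1
  x=-6.191: |R|=1.02078 >1
  x=-6.106: |R|=1.01164 >1
So |R|<1 on (-6.0000, 0).

(-6.0000, 0).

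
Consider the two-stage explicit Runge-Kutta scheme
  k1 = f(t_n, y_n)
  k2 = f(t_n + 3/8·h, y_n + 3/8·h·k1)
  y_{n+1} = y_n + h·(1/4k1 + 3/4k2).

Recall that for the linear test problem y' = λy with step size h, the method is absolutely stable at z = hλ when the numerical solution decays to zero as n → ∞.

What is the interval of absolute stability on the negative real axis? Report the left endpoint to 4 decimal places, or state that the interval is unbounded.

(-3.5556, 0).

With y'=λy (z=hλ):
  k1=λy_n ⇒ h·k1=z·y_n;  k2=λ(1+3/8z)y_n ⇒ h·k2=z(1+3/8z)y_n
  y_{n+1}/y_n = 1 + 1/4z + 3/4z(1+3/8z) = 1 + z + 9/32z²
  Hence R(z) = 1 + z + 9/32z².

Solve |R(x)|<1 on ℝ⁻.
x=-0.56: |R|=0.5282
R=1: x+9/32x²=0 ⇒ x=−32/9=-3.5556; min R=1−1/(4·9/32)=0.1111>−1
Confirm numerically:
  x=-3.346: |R|=0.80280 <1
  x=-2.814: |R|=0.41311 <1
  x=-2.210: |R|=0.16365 <1
  x=-4.005: |R|=1.50626 >1
  x=-3.816: |R|=1.27952 >1
  x=-3.784: |R|=1.24312 >1
Interval (-3.5556, 0).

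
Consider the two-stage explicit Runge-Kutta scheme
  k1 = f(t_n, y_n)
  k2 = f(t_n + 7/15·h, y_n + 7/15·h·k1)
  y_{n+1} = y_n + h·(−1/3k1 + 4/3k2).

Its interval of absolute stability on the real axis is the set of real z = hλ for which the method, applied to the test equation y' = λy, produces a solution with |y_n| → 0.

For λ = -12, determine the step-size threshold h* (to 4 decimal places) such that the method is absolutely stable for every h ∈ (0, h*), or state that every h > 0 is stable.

Test eqn y'=λy, z=hλ:
  k1=λy_n ⇒ h·k1=z·y_n;  k2=λ(1+7/15z)y_n ⇒ h·k2=z(1+7/15z)y_n
  y_{n+1}/y_n = 1 − 1/3z + 4/3z(1+7/15z) = 1 + z + 28/45z²
  Hence R(z) = 1 + z + 28/45z².

Need |R(x)|<1, x<0.
x=-0.69: |R|=0.6062
R=1: x+28/45x²=0 ⇒ x=−45/28=-1.6071; min R=1−1/(4·28/45)=0.5982>−1
Confirm numerically:
  x=-1.572: |R|=0.96563 <1
  x=-0.974: |R|=0.61629 <1
  x=-0.878: |R|=0.60166 <1
  x=-2.161: |R|=1.74473 >1
  x=-2.155: |R|=1.73462 >1
  x=-1.705: |R|=1.10382 >1
Stable set (-1.6071, 0).

(-1.6071,0); λ=-12 ⇒ h* = (45/28)/12 = 0.1339.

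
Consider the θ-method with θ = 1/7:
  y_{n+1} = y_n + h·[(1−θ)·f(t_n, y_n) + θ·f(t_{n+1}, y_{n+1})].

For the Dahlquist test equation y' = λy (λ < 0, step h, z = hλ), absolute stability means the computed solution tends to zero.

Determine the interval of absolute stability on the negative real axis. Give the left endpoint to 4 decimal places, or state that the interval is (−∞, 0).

(-2.8000, 0).

Set f=λy, z=hλ:
  y_{n+1} = y_n + z·[6/7·y_n + 1/7·y_{n+1}] ⇒ (1 − 1/7z)y_{n+1} = (1 + 6/7z)y_n
  so R(z) = (1 + 6/7z)/(1 − 1/7z).

Need |R(x)|<1, x<0.
x=-1.33: |R|=0.1176
R=−1: 1+6/7x = −1+1/7x ⇒ -5/7x=2 ⇒ x=2/(-5/7)=-2.8000
Confirm numerically:
  x=-1.646: |R|=0.33264 <1
  x=-1.613: |R|=0.31093 <1
  x=-1.263: |R|=0.06995 <1
  x=-3.398: |R|=1.28756 >1
  x=-3.337: |R|=1.25975 >1
  x=-3.044: |R|=1.12147 >1
Interval (-2.8000, 0).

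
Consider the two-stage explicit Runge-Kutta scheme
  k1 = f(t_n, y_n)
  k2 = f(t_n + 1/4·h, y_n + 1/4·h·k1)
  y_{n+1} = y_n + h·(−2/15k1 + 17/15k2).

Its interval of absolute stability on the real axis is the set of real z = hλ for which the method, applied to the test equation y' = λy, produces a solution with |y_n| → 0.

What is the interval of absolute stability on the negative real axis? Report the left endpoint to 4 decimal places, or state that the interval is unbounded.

(-3.5294, 0).

Set f=λy, z=hλ:
  k1=λy_n ⇒ h·k1=z·y_n;  k2=λ(1+1/4z)y_n ⇒ h·k2=z(1+1/4z)y_n
  y_{n+1}/y_n = 1 − 2/15z + 17/15z(1+1/4z) = 1 + z + 17/60z²
  so R(z) = 1 + z + 17/60z².

Need |R(x)|<1, x<0.
x=-0.43: |R|=0.6224
R=1: x+17/60x²=0 ⇒ x=−60/17=-3.5294; min R=1−1/(4·17/60)=0.1176>−1
Confirm numerically:
  x=-3.070: |R|=0.60039 <1
  x=-3.037: |R|=0.57629 <1
  x=-2.878: |R|=0.46882 <1
  x=-2.638: |R|=0.33373 <1
  x=-3.921: |R|=1.43503 >1
  x=-3.814: |R|=1.30754 >1
Interval (-3.5294, 0).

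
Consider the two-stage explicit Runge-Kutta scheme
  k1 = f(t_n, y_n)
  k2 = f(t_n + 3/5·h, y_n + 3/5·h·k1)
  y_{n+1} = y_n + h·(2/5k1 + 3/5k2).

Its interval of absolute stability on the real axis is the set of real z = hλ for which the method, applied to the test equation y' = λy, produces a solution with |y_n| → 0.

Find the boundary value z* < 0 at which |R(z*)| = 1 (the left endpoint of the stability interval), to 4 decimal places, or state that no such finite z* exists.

z* = -2.7778.

With y'=λy (z=hλ):
  k1=λy_n ⇒ h·k1=z·y_n;  k2=λ(1+3/5z)y_n ⇒ h·k2=z(1+3/5z)y_n
  y_{n+1}/y_n = 1 + 2/5z + 3/5z(1+3/5z) = 1 + z + 9/25z²
  Hence R(z) = 1 + z + 9/25z².

Need |R(x)|<1, x<0.
x=-1.61: |R|=0.3232
R=1: x+9/25x²=0 ⇒ x=−25/9=-2.7778; min R=1−1/(4·9/25)=0.3056>−1
Confirm numerically:
  x=-2.229: |R|=0.55964 <1
  x=-1.848: |R|=0.38144 <1
  x=-1.685: |R|=0.33712 <1
  x=-3.292: |R|=1.60942 >1
  x=-3.197: |R|=1.48249 >1
  x=-3.137: |R|=1.40568 >1
Stable set (-2.7778, 0).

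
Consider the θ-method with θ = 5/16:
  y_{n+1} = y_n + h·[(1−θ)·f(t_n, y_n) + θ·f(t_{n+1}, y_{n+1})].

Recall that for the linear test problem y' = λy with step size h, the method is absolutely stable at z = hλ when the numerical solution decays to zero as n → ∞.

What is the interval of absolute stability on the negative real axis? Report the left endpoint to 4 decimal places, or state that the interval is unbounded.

(-5.3333, 0).

With y'=λy (z=hλ):
  y_{n+1} = y_n + z·[11/16·y_n + 5/16·y_{n+1}] ⇒ (1 − 5/16z)y_{n+1} = (1 + 11/16z)y_n
  Hence R(z) = (1 + 11/16z)/(1 − 5/16z).

Solve |R(x)|<1 on ℝ⁻.
x=-0.93: |R|=0.2794
R=−1: 1+11/16x = −1+5/16x ⇒ -3/8x=2 ⇒ x=2/(-3/8)=-5.3333
Confirm numerically:
  x=-4.917: |R|=0.93845 <1
  x=-3.245: |R|=0.61117 <1
  x=-3.041: |R|=0.55924 <1
  x=-5.876: |R|=1.07175 >1
  x=-5.678: |R|=1.04659 >1
Interval (-5.3333, 0).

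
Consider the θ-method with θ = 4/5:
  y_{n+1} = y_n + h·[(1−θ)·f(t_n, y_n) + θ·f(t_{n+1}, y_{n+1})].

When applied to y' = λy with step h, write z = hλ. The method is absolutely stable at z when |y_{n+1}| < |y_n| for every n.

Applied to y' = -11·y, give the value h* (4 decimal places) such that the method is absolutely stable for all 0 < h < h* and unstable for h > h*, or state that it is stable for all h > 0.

Set f=λy, z=hλ:
  y_{n+1} = y_n + z·[1/5·y_n + 4/5·y_{n+1}] ⇒ (1 − 4/5z)y_{n+1} = (1 + 1/5z)y_n
  R(z) = (1 + 1/5z)/(1 − 4/5z).

Boundary: |R(x)|=1, x<0.
x=-0.61: |R|=0.5901
x=-2: |R|=0.2308
x=-10: |R|=0.1111
x=-100: |R|=0.2346
θ=4/5≥1/2 ⇒ |1+1/5x|<|1−4/5x| ∀x<0 ⇒ interval (−∞,0).

(−∞, 0) — no finite endpoint. Any h>0 works for λ=-11.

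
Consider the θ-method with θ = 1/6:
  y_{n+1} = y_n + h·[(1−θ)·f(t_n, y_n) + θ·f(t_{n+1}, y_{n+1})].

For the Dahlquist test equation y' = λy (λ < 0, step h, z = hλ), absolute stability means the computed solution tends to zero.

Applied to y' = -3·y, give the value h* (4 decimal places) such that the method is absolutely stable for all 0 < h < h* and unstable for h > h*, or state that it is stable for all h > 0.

Test eqn y'=λy, z=hλ:
  y_{n+1} = y_n + z·[5/6·y_n + 1/6·y_{n+1}] ⇒ (1 − 1/6z)y_{n+1} = (1 + 5/6z)y_n
  R(z) = (1 + 5/6z)/(1 − 1/6z).

Boundary: |R(x)|=1, x<0.
x=-1.73: |R|=0.3428
R=−1: 1+5/6x = −1+1/6x ⇒ -2/3x=2 ⇒ x=2/(-2/3)=-3.0000
Confirm numerically:
  x=-2.781: |R|=0.90024 <1
  x=-2.104: |R|=0.55775 <1
  x=-1.459: |R|=0.17362 <1
  x=-1.278: |R|=0.05359 <1
  x=-3.350: |R|=1.14973 >1
  x=-3.307: |R|=1.13194 >1
  x=-3.300: |R|=1.12903 >1
Interval (-3.0000, 0).

(-3.0000,0); λ=-3 ⇒ h* = (3)/3 = 1.0000.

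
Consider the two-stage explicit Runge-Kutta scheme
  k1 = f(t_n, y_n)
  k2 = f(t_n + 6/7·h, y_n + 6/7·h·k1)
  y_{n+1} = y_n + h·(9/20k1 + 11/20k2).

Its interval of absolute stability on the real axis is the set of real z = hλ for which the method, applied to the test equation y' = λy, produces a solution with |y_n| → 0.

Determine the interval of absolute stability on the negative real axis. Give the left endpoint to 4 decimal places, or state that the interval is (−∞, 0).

Test eqn y'=λy, z=hλ:
  k1=λy_n ⇒ h·k1=z·y_n;  k2=λ(1+6/7z)y_n ⇒ h·k2=z(1+6/7z)y_n
  y_{n+1}/y_n = 1 + 9/20z + 11/20z(1+6/7z) = 1 + z + 33/70z²
  so R(z) = 1 + z + 33/70z².

Find x<0 with |R(x)|<1.
x=-1.02: |R|=0.4705
R=1: x+33/70x²=0 ⇒ x=−70/33=-2.1212; min R=1−1/(4·33/70)=0.4697>−1
Confirm numerically:
  x=-1.665: |R|=0.64191 <1
  x=-1.344: |R|=0.50756 <1
  x=-1.212: |R|=0.48050 <1
  x=-2.706: |R|=1.74601 >1
  x=-2.263: |R|=1.15127 >1
  x=-2.185: |R|=1.06571 >1
Stable set (-2.1212, 0).

z∈(-2.1212,0).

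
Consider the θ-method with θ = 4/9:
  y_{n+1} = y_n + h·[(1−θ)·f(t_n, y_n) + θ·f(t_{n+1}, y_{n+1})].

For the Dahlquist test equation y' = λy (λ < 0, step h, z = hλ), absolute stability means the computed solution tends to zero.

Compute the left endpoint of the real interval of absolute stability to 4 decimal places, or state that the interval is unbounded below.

left endpoint -18.0000.

On y'=λy, z=hλ:
  y_{n+1} = y_n + z·[5/9·y_n + 4/9·y_{n+1}] ⇒ (1 − 4/9z)y_{n+1} = (1 + 5/9z)y_n
  ⇒ R(z) = (1 + 5/9z)/(1 − 4/9z).

Need |R(x)|<1, x<0.
x=-1.78: |R|=0.0062
R=−1: 1+5/9x = −1+4/9x ⇒ -1/9x=2 ⇒ x=2/(-1/9)=-18.0000
Confirm numerically:
  x=-15.884: |R|=0.97083 <1
  x=-11.246: |R|=0.87489 <1
  x=-10.212: |R|=0.84377 <1
  x=-7.950: |R|=0.75368 <1
  x=-18.531: |R|=1.00639 >1
  x=-18.362: |R|=1.00439 >1
  x=-18.024: |R|=1.00030 >1
Interval (-18.0000, 0).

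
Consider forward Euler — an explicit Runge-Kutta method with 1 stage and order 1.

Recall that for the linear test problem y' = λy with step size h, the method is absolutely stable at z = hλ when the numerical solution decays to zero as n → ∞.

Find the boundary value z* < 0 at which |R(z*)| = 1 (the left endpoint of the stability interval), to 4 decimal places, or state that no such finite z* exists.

left endpoint -2.0000.

With y'=λy (z=hλ):
  order 1, 1-stage ⇒ R(z)=1+z
  (e.g. R(-1.73)=-0.73000, |R|=0.73000)

Boundary: |R(x)|=1, x<0.
x=-1.73: |R|=0.7300
|R(-2.05)|=1.0500 |R(-0.96)|=0.0400 |R(-0.86)|=0.1400
Bisect:
  x_lo=-2.6647 |R|=1.6647  x_hi=-0.1064 |R|=0.8936
  mid=-1.38555 |R|=0.38555 →hi
  mid=-2.02514 |R|=1.02514 →lo
  mid=-1.70535 |R|=0.70535 →hi
  mid=-1.86525 |R|=0.86525 →hi
  mid=-1.94520 |R|=0.94520 →hi
  mid=-1.98517 |R|=0.98517 →hi
  mid=-2.00516 |R|=1.00516 →lo
  mid=-1.99516 |R|=0.99516 →hi
  mid=-2.00016 |R|=1.00016 →lo
  mid=-1.99766 |R|=0.99766 →hi
  ...
  [-2.00000,-1.99985] ⇒ x*=-2.0000
Stable set (-2.0000, 0).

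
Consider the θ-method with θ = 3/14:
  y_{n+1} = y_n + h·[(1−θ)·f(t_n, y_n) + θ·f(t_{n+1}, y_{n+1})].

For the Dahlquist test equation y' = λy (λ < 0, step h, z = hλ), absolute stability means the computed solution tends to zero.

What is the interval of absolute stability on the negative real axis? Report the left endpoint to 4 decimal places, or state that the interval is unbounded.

With y'=λy (z=hλ):
  y_{n+1} = y_n + z·[11/14·y_n + 3/14·y_{n+1}] ⇒ (1 − 3/14z)y_{n+1} = (1 + 11/14z)y_n
  Hence R(z) = (1 + 11/14z)/(1 − 3/14z).

Boundary: |R(x)|=1, x<0.
x=-1.78: |R|=0.2885
R=−1: 1+11/14x = −1+3/14x ⇒ -4/7x=2 ⇒ x=2/(-4/7)=-3.5000
Confirm numerically:
  x=-2.874: |R|=0.77862 <1
  x=-1.881: |R|=0.34063 <1
  x=-1.506: |R|=0.13857 <1
  x=-4.003: |R|=1.15472 >1
  x=-3.937: |R|=1.13545 >1
Stable set (-3.5000, 0).

z∈(-3.5000,0).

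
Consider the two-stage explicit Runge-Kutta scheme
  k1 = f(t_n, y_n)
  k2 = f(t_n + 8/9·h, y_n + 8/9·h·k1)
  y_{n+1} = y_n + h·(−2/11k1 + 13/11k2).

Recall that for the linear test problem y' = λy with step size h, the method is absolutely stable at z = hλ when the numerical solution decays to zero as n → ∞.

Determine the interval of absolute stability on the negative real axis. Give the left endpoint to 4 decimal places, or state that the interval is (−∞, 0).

z∈(-0.9519,0).

On y'=λy, z=hλ:
  k1=λy_n ⇒ h·k1=z·y_n;  k2=λ(1+8/9z)y_n ⇒ h·k2=z(1+8/9z)y_n
  y_{n+1}/y_n = 1 − 2/11z + 13/11z(1+8/9z) = 1 + z + 104/99z²
  so R(z) = 1 + z + 104/99z².

Solve |R(x)|<1 on ℝ⁻.
x=-1.45: |R|=1.7587
R=1: x+104/99x²=0 ⇒ x=−99/104=-0.9519; min R=1−1/(4·104/99)=0.7620>−1
Confirm numerically:
  x=-0.857: |R|=0.91454 <1
  x=-0.640: |R|=0.79029 <1
  x=-0.603: |R|=0.77897 <1
  x=-1.472: |R|=1.80422 >1
  x=-1.289: |R|=1.45644 >1
Stable set (-0.9519, 0).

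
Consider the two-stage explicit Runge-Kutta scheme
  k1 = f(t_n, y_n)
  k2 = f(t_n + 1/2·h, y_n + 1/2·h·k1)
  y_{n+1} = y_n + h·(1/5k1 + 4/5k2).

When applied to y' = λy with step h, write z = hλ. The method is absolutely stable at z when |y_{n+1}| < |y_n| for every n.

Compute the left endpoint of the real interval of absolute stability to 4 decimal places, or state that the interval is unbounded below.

left endpoint -2.5000.

Test eqn y'=λy, z=hλ:
  k1=λy_n ⇒ h·k1=z·y_n;  k2=λ(1+1/2z)y_n ⇒ h·k2=z(1+1/2z)y_n
  y_{n+1}/y_n = 1 + 1/5z + 4/5z(1+1/2z) = 1 + z + 2/5z²
  ⇒ R(z) = 1 + z + 2/5z².

Solve |R(x)|<1 on ℝ⁻.
x=-0.69: |R|=0.5004
R=1: x+2/5x²=0 ⇒ x=−5/2=-2.5000; min R=1−1/(4·2/5)=0.3750>−1
Confirm numerically:
  x=-1.341: |R|=0.37831 <1
  x=-1.270: |R|=0.37516 <1
  x=-1.241: |R|=0.37503 <1
  x=-3.076: |R|=1.70871 >1
  x=-3.041: |R|=1.65807 >1
  x=-2.866: |R|=1.41958 >1
Stable set (-2.5000, 0).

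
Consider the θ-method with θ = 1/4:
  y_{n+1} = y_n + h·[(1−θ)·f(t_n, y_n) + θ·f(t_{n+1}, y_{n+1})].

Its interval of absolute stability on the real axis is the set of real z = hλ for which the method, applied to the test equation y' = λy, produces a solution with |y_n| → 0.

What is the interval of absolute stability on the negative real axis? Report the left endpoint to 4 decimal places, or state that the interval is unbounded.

z∈(-4.0000,0).

Set f=λy, z=hλ:
  y_{n+1} = y_n + z·[3/4·y_n + 1/4·y_{n+1}] ⇒ (1 − 1/4z)y_{n+1} = (1 + 3/4z)y_n
  ⇒ R(z) = (1 + 3/4z)/(1 − 1/4z).

Need |R(x)|<1, x<0.
x=-1.32: |R|=0.0075
R=−1: 1+3/4x = −1+1/4x ⇒ -1/2x=2 ⇒ x=2/(-1/2)=-4.0000
Confirm numerically:
  x=-3.371: |R|=0.82933 <1
  x=-2.954: |R|=0.69917 <1
  x=-2.643: |R|=0.59145 <1
  x=-2.440: |R|=0.51553 <1
  x=-4.110: |R|=1.02713 >1
  x=-4.066: |R|=1.01636 >1
Stable set (-4.0000, 0).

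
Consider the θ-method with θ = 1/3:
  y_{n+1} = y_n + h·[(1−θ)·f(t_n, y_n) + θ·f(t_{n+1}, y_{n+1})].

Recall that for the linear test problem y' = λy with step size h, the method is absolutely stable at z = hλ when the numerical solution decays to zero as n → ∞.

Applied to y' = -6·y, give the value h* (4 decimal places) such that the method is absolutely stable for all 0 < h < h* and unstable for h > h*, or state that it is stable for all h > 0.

(-6.0000,0); λ=-6 ⇒ h* = (6)/6 = 1.0000.

On y'=λy, z=hλ:
  y_{n+1} = y_n + z·[2/3·y_n + 1/3·y_{n+1}] ⇒ (1 − 1/3z)y_{n+1} = (1 + 2/3z)y_n
  R(z) = (1 + 2/3z)/(1 − 1/3z).

Boundary: |R(x)|=1, x<0.
x=-0.48: |R|=0.5862
R=−1: 1+2/3x = −1+1/3x ⇒ -1/3x=2 ⇒ x=2/(-1/3)=-6.0000
Confirm numerically:
  x=-4.913: |R|=0.86263 <1
  x=-4.681: |R|=0.82828 <1
  x=-2.994: |R|=0.49850 <1
  x=-2.943: |R|=0.48561 <1
  x=-6.239: |R|=1.02587 >1
  x=-6.137: |R|=1.01499 >1
  x=-6.095: |R|=1.01045 >1
Interval (-6.0000, 0).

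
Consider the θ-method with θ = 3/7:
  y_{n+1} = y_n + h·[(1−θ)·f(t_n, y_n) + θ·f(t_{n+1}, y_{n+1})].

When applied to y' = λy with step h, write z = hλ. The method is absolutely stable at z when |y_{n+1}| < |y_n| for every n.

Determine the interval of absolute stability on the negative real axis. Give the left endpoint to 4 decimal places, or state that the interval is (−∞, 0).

Test eqn y'=λy, z=hλ:
  y_{n+1} = y_n + z·[4/7·y_n + 3/7·y_{n+1}] ⇒ (1 − 3/7z)y_{n+1} = (1 + 4/7z)y_n
  Hence R(z) = (1 + 4/7z)/(1 − 3/7z).

Solve |R(x)|<1 on ℝ⁻.
x=-1.15: |R|=0.2297
R=−1: 1+4/7x = −1+3/7x ⇒ -1/7x=2 ⇒ x=2/(-1/7)=-14.0000
Confirm numerically:
  x=-10.319: |R|=0.90302 <1
  x=-9.614: |R|=0.87763 <1
  x=-6.107: |R|=0.68828 <1
  x=-14.381: |R|=1.00760 >1
  x=-14.197: |R|=1.00397 >1
  x=-14.151: |R|=1.00305 >1
Stable set (-14.0000, 0).

z∈(-14.0000,0).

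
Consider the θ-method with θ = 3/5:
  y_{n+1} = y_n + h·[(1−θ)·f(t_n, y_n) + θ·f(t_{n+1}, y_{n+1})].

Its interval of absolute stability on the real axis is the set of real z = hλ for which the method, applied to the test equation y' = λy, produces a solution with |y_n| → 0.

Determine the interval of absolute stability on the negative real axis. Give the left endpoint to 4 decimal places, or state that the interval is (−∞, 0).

unbounded; (−∞, 0).

Test eqn y'=λy, z=hλ:
  y_{n+1} = y_n + z·[2/5·y_n + 3/5·y_{n+1}] ⇒ (1 − 3/5z)y_{n+1} = (1 + 2/5z)y_n
  ⇒ R(z) = (1 + 2/5z)/(1 − 3/5z).

Need |R(x)|<1, x<0.
x=-1.24: |R|=0.2890
x=-2: |R|=0.0909
x=-10: |R|=0.4286
x=-100: |R|=0.6393
θ=3/5≥1/2 ⇒ |1+2/5x|<|1−3/5x| ∀x<0 ⇒ unbounded interval.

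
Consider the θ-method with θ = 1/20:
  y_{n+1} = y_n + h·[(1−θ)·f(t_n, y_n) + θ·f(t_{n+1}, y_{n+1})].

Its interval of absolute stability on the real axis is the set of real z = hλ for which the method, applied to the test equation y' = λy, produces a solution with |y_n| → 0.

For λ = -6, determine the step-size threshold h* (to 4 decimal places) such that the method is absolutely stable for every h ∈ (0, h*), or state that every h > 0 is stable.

(-2.2222,0); λ=-6 ⇒ h* = (20/9)/6 = 0.3704.

On y'=λy, z=hλ:
  y_{n+1} = y_n + z·[19/20·y_n + 1/20·y_{n+1}] ⇒ (1 − 1/20z)y_{n+1} = (1 + 19/20z)y_n
  Hence R(z) = (1 + 19/20z)/(1 − 1/20z).

Solve |R(x)|<1 on ℝ⁻.
x=-1.06: |R|=0.0066
R=−1: 1+19/20x = −1+1/20x ⇒ -9/10x=2 ⇒ x=2/(-9/10)=-2.2222
Confirm numerically:
  x=-1.823: |R|=0.67071 <1
  x=-1.673: |R|=0.54386 <1
  x=-1.421: |R|=0.32674 <1
  x=-2.672: |R|=1.35709 >1
  x=-2.451: |R|=1.18342 >1
  x=-2.410: |R|=1.15083 >1
Interval (-2.2222, 0).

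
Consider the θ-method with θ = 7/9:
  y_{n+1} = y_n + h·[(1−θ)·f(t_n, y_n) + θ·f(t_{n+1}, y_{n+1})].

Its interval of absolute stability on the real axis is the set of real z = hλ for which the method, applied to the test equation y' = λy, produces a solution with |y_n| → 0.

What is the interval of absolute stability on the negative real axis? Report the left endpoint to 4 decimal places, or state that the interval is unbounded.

(−∞, 0) — no finite endpoint.

With y'=λy (z=hλ):
  y_{n+1} = y_n + z·[2/9·y_n + 7/9·y_{n+1}] ⇒ (1 − 7/9z)y_{n+1} = (1 + 2/9z)y_n
  R(z) = (1 + 2/9z)/(1 − 7/9z).

Solve |R(x)|<1 on ℝ⁻.
x=-1.21: |R|=0.3766
x=-2: |R|=0.2174
x=-10: |R|=0.1392
x=-100: |R|=0.2694
θ=7/9≥1/2 ⇒ |1+2/9x|<|1−7/9x| ∀x<0 ⇒ unbounded interval.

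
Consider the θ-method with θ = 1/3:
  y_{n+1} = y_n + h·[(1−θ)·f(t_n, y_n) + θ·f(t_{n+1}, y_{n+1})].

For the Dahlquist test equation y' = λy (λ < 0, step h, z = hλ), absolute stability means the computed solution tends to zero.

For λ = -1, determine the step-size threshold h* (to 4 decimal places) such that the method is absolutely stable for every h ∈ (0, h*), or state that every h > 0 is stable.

(-6.0000,0); λ=-1 ⇒ h* = (6)/1 = 6.0000.

Test eqn y'=λy, z=hλ:
  y_{n+1} = y_n + z·[2/3·y_n + 1/3·y_{n+1}] ⇒ (1 − 1/3z)y_{n+1} = (1 + 2/3z)y_n
  ⇒ R(z) = (1 + 2/3z)/(1 − 1/3z).

Need |R(x)|<1, x<0.
x=-0.38: |R|=0.6627
R=−1: 1+2/3x = −1+1/3x ⇒ -1/3x=2 ⇒ x=2/(-1/3)=-6.0000
Confirm numerically:
  x=-5.072: |R|=0.88503 <1
  x=-4.060: |R|=0.72521 <1
  x=-3.921: |R|=0.69961 <1
  x=-3.715: |R|=0.65972 <1
  x=-6.565: |R|=1.05907 >1
  x=-6.103: |R|=1.01131 >1
Interval (-6.0000, 0).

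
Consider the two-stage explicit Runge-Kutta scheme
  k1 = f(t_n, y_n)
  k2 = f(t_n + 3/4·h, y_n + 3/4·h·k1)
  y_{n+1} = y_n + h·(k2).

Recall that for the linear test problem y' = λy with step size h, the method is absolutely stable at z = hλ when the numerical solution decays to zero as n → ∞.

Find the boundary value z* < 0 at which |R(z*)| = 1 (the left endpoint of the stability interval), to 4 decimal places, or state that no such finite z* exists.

z* = -1.3333.

Test eqn y'=λy, z=hλ:
  k1=λy_n ⇒ h·k1=z·y_n;  k2=λ(1+3/4z)y_n ⇒ h·k2=z(1+3/4z)y_n
  y_{n+1}/y_n = 1 + z(1+3/4z) = 1 + z + 3/4z²
  Hence R(z) = 1 + z + 3/4z².

Find x<0 with |R(x)|<1.
x=-0.65: |R|=0.6669
R=1: x+3/4x²=0 ⇒ x=−4/3=-1.3333; min R=1−1/(4·3/4)=0.6667>−1
Confirm numerically:
  x=-1.052: |R|=0.77803 <1
  x=-1.043: |R|=0.77289 <1
  x=-0.968: |R|=0.73477 <1
  x=-0.714: |R|=0.66835 <1
  x=-1.777: |R|=1.59130 >1
  x=-1.721: |R|=1.50038 >1
Stable set (-1.3333, 0).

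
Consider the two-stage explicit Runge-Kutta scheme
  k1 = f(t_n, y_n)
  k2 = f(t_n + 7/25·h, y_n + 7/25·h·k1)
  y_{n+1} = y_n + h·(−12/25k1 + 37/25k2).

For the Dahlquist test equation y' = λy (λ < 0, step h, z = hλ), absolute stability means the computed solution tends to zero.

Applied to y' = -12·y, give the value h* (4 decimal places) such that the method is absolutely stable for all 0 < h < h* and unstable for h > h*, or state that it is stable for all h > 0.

(-2.4131,0); λ=-12 ⇒ h* = (625/259)/12 = 0.2011.

Set f=λy, z=hλ:
  k1=λy_n ⇒ h·k1=z·y_n;  k2=λ(1+7/25z)y_n ⇒ h·k2=z(1+7/25z)y_n
  y_{n+1}/y_n = 1 − 12/25z + 37/25z(1+7/25z) = 1 + z + 259/625z²
  so R(z) = 1 + z + 259/625z².

Need |R(x)|<1, x<0.
x=-1.31: |R|=0.4012
R=1: x+259/625x²=0 ⇒ x=−625/259=-2.4131; min R=1−1/(4·259/625)=0.3967>−1
Confirm numerically:
  x=-1.399: |R|=0.41206 <1
  x=-1.376: |R|=0.40862 <1
  x=-1.273: |R|=0.39855 <1
  x=-1.157: |R|=0.39774 <1
  x=-2.607: |R|=1.20945 >1
  x=-2.508: |R|=1.09860 >1
Stable set (-2.4131, 0).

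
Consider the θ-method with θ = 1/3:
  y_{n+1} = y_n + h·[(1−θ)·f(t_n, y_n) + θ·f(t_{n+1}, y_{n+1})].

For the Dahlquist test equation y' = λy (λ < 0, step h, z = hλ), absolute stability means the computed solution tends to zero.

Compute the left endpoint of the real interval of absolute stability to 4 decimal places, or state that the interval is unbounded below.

Set f=λy, z=hλ:
  y_{n+1} = y_n + z·[2/3·y_n + 1/3·y_{n+1}] ⇒ (1 − 1/3z)y_{n+1} = (1 + 2/3z)y_n
  so R(z) = (1 + 2/3z)/(1 − 1/3z).

Find x<0 with |R(x)|<1.
x=-0.81: |R|=0.3622
R=−1: 1+2/3x = −1+1/3x ⇒ -1/3x=2 ⇒ x=2/(-1/3)=-6.0000
Confirm numerically:
  x=-4.443: |R|=0.79081 <1
  x=-4.339: |R|=0.77367 <1
  x=-3.909: |R|=0.69735 <1
  x=-3.465: |R|=0.60789 <1
  x=-6.246: |R|=1.02661 >1
  x=-6.224: |R|=1.02428 >1
  x=-6.099: |R|=1.01088 >1
Stable set (-6.0000, 0).

left endpoint -6.0000.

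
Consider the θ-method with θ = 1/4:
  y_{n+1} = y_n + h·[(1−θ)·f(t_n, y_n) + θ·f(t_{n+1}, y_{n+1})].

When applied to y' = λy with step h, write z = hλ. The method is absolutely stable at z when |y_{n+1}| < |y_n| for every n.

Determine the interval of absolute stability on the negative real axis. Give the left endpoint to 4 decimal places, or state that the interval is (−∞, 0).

Set f=λy, z=hλ:
  y_{n+1} = y_n + z·[3/4·y_n + 1/4·y_{n+1}] ⇒ (1 − 1/4z)y_{n+1} = (1 + 3/4z)y_n
  R(z) = (1 + 3/4z)/(1 − 1/4z).

Need |R(x)|<1, x<0.
x=-0.47: |R|=0.5794
R=−1: 1+3/4x = −1+1/4x ⇒ -1/2x=2 ⇒ x=2/(-1/2)=-4.0000
Confirm numerically:
  x=-3.591: |R|=0.89224 <1
  x=-3.448: |R|=0.85177 <1
  x=-3.240: |R|=0.79006 <1
  x=-3.045: |R|=0.72889 <1
  x=-4.115: |R|=1.02834 >1
  x=-4.112: |R|=1.02761 >1
  x=-4.054: |R|=1.01341 >1
So |R|<1 on (-4.0000, 0).

(-4.0000, 0).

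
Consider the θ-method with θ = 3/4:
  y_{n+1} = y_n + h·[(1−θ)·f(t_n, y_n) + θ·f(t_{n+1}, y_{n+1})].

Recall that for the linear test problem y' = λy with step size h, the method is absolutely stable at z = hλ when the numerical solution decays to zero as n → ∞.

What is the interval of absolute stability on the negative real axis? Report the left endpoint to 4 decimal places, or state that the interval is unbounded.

Set f=λy, z=hλ:
  y_{n+1} = y_n + z·[1/4·y_n + 3/4·y_{n+1}] ⇒ (1 − 3/4z)y_{n+1} = (1 + 1/4z)y_n
  R(z) = (1 + 1/4z)/(1 − 3/4z).

Boundary: |R(x)|=1, x<0.
x=-0.34: |R|=0.7291
x=-2: |R|=0.2000
x=-10: |R|=0.1765
x=-100: |R|=0.3158
θ=3/4≥1/2 ⇒ |1+1/4x|<|1−3/4x| ∀x<0 ⇒ unbounded interval.

interval (−∞, 0).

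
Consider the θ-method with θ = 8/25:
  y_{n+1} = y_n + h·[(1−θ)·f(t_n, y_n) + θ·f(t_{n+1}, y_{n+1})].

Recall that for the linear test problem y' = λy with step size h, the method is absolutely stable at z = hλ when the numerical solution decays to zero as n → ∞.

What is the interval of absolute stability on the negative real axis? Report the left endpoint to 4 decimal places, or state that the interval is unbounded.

With y'=λy (z=hλ):
  y_{n+1} = y_n + z·[17/25·y_n + 8/25·y_{n+1}] ⇒ (1 − 8/25z)y_{n+1} = (1 + 17/25z)y_n
  ⇒ R(z) = (1 + 17/25z)/(1 − 8/25z).

Find x<0 with |R(x)|<1.
x=-0.95: |R|=0.2715
R=−1: 1+17/25x = −1+8/25x ⇒ -9/25x=2 ⇒ x=2/(-9/25)=-5.5556
Confirm numerically:
  x=-4.957: |R|=0.91668 <1
  x=-3.297: |R|=0.60435 <1
  x=-3.004: |R|=0.53165 <1
  x=-5.926: |R|=1.04604 >1
  x=-5.860: |R|=1.03812 >1
Stable set (-5.5556, 0).

(-5.5556, 0).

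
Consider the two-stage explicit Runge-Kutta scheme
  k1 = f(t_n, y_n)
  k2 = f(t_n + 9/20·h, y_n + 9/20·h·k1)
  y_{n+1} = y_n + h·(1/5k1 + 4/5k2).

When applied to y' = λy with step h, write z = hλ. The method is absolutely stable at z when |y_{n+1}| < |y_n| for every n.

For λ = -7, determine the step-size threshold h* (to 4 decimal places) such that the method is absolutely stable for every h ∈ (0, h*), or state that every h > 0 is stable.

Test eqn y'=λy, z=hλ:
  k1=λy_n ⇒ h·k1=z·y_n;  k2=λ(1+9/20z)y_n ⇒ h·k2=z(1+9/20z)y_n
  y_{n+1}/y_n = 1 + 1/5z + 4/5z(1+9/20z) = 1 + z + 9/25z²
  ⇒ R(z) = 1 + z + 9/25z².

Need |R(x)|<1, x<0.
x=-1.21: |R|=0.3171
R=1: x+9/25x²=0 ⇒ x=−25/9=-2.7778; min R=1−1/(4·9/25)=0.3056>−1
Confirm numerically:
  x=-2.225: |R|=0.55723 <1
  x=-1.839: |R|=0.37849 <1
  x=-1.689: |R|=0.33798 <1
  x=-1.669: |R|=0.33380 <1
  x=-3.248: |R|=1.54982 >1
  x=-3.173: |R|=1.45145 >1
  x=-2.961: |R|=1.19531 >1
Interval (-2.7778, 0).

(-2.7778,0); λ=-7 ⇒ h* = (25/9)/7 = 0.3968.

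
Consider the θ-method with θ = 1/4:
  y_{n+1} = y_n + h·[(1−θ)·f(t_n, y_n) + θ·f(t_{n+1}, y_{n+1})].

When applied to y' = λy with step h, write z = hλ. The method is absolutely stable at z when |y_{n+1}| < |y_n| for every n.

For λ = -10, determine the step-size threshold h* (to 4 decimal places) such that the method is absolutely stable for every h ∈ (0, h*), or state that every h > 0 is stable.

On y'=λy, z=hλ:
  y_{n+1} = y_n + z·[3/4·y_n + 1/4·y_{n+1}] ⇒ (1 − 1/4z)y_{n+1} = (1 + 3/4z)y_n
  so R(z) = (1 + 3/4z)/(1 − 1/4z).

Need |R(x)|<1, x<0.
x=-1.07: |R|=0.1558
R=−1: 1+3/4x = −1+1/4x ⇒ -1/2x=2 ⇒ x=2/(-1/2)=-4.0000
Confirm numerically:
  x=-3.639: |R|=0.90549 <1
  x=-2.281: |R|=0.45263 <1
  x=-2.009: |R|=0.33733 <1
  x=-4.431: |R|=1.10224 >1
  x=-4.108: |R|=1.02664 >1
  x=-4.056: |R|=1.01390 >1
So |R|<1 on (-4.0000, 0).

(-4.0000,0); λ=-10 ⇒ h* = (4)/10 = 0.4000.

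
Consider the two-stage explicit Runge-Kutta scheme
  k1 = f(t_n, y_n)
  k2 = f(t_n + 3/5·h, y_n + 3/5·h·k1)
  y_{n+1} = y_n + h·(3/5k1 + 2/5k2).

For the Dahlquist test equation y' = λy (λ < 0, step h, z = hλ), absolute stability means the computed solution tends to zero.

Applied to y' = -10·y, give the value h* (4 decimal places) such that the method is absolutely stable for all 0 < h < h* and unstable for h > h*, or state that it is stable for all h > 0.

On y'=λy, z=hλ:
  k1=λy_n ⇒ h·k1=z·y_n;  k2=λ(1+3/5z)y_n ⇒ h·k2=z(1+3/5z)y_n
  y_{n+1}/y_n = 1 + 3/5z + 2/5z(1+3/5z) = 1 + z + 6/25z²
  ⇒ R(z) = 1 + z + 6/25z².

Boundary: |R(x)|=1, x<0.
x=-0.64: |R|=0.4583
R=1: x+6/25x²=0 ⇒ x=−25/6=-4.1667; min R=1−1/(4·6/25)=-0.0417>−1
Confirm numerically:
  x=-3.206: |R|=0.26082 <1
  x=-3.117: |R|=0.21477 <1
  x=-2.975: |R|=0.14915 <1
  x=-2.384: |R|=0.01997 <1
  x=-4.456: |R|=1.30942 >1
  x=-4.431: |R|=1.28110 >1
Interval (-4.1667, 0).

(-4.1667,0); λ=-10 ⇒ h* = (25/6)/10 = 0.4167.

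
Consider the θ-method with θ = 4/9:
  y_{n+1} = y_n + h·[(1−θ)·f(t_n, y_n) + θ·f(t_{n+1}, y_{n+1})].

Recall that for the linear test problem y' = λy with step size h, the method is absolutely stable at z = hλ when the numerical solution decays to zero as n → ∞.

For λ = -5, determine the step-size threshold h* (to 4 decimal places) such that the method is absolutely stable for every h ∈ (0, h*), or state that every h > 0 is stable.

Set f=λy, z=hλ:
  y_{n+1} = y_n + z·[5/9·y_n + 4/9·y_{n+1}] ⇒ (1 − 4/9z)y_{n+1} = (1 + 5/9z)y_n
  Hence R(z) = (1 + 5/9z)/(1 − 4/9z).

Find x<0 with |R(x)|<1.
x=-1.27: |R|=0.1882
R=−1: 1+5/9x = −1+4/9x ⇒ -1/9x=2 ⇒ x=2/(-1/9)=-18.0000
Confirm numerically:
  x=-17.847: |R|=0.99810 <1
  x=-14.604: |R|=0.94963 <1
  x=-13.870: |R|=0.93595 <1
  x=-7.209: |R|=0.71480 <1
  x=-18.458: |R|=1.00553 >1
  x=-18.278: |R|=1.00339 >1
  x=-18.172: |R|=1.00211 >1
So |R|<1 on (-18.0000, 0).

(-18.0000,0); λ=-5 ⇒ h* = (18)/5 = 3.6000.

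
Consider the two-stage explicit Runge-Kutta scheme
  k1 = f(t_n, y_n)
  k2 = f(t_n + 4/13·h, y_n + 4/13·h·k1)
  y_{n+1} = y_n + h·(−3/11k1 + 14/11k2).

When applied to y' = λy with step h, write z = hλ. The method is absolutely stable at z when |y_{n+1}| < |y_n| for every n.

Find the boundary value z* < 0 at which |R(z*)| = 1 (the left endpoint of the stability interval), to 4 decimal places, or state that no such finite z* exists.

Test eqn y'=λy, z=hλ:
  k1=λy_n ⇒ h·k1=z·y_n;  k2=λ(1+4/13z)y_n ⇒ h·k2=z(1+4/13z)y_n
  y_{n+1}/y_n = 1 − 3/11z + 14/11z(1+4/13z) = 1 + z + 56/143z²
  so R(z) = 1 + z + 56/143z².

Find x<0 with |R(x)|<1.
x=-0.85: |R|=0.4329
R=1: x+56/143x²=0 ⇒ x=−143/56=-2.5536; min R=1−1/(4·56/143)=0.3616>−1
Confirm numerically:
  x=-1.982: |R|=0.55636 <1
  x=-1.206: |R|=0.36357 <1
  x=-1.203: |R|=0.36374 <1
  x=-2.669: |R|=1.12065 >1
  x=-2.624: |R|=1.07237 >1
  x=-2.598: |R|=1.04520 >1
Interval (-2.5536, 0).

left endpoint -2.5536.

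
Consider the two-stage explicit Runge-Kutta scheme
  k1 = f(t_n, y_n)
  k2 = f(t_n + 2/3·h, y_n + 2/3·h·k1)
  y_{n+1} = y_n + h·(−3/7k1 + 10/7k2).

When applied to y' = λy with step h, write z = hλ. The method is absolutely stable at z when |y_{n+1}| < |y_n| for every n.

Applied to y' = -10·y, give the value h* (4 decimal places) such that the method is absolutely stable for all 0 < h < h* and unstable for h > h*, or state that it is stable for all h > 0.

(-1.0500,0); λ=-10 ⇒ h* = (21/20)/10 = 0.1050.

Test eqn y'=λy, z=hλ:
  k1=λy_n ⇒ h·k1=z·y_n;  k2=λ(1+2/3z)y_n ⇒ h·k2=z(1+2/3z)y_n
  y_{n+1}/y_n = 1 − 3/7z + 10/7z(1+2/3z) = 1 + z + 20/21z²
  Hence R(z) = 1 + z + 20/21z².

Solve |R(x)|<1 on ℝ⁻.
x=-1.58: |R|=1.7975
R=1: x+20/21x²=0 ⇒ x=−21/20=-1.0500; min R=1−1/(4·20/21)=0.7375>−1
Confirm numerically:
  x=-0.867: |R|=0.84889 <1
  x=-0.738: |R|=0.78071 <1
  x=-0.658: |R|=0.75435 <1
  x=-0.454: |R|=0.74230 <1
  x=-1.462: |R|=1.57366 >1
  x=-1.362: |R|=1.40471 >1
  x=-1.200: |R|=1.17143 >1
Stable set (-1.0500, 0).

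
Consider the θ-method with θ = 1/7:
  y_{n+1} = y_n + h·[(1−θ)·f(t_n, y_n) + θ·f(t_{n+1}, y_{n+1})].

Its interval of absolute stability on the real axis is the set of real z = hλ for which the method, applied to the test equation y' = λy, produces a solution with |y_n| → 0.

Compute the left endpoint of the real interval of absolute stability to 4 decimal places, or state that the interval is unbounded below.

left endpoint -2.8000.

With y'=λy (z=hλ):
  y_{n+1} = y_n + z·[6/7·y_n + 1/7·y_{n+1}] ⇒ (1 − 1/7z)y_{n+1} = (1 + 6/7z)y_n
  ⇒ R(z) = (1 + 6/7z)/(1 − 1/7z).

Find x<0 with |R(x)|<1.
x=-0.4: |R|=0.6216
R=−1: 1+6/7x = −1+1/7x ⇒ -5/7x=2 ⇒ x=2/(-5/7)=-2.8000
Confirm numerically:
  x=-2.768: |R|=0.98362 <1
  x=-2.682: |R|=0.93906 <1
  x=-2.582: |R|=0.88625 <1
  x=-1.996: |R|=0.55313 <1
  x=-3.252: |R|=1.22044 >1
  x=-3.153: |R|=1.17384 >1
  x=-3.017: |R|=1.10832 >1
Stable set (-2.8000, 0).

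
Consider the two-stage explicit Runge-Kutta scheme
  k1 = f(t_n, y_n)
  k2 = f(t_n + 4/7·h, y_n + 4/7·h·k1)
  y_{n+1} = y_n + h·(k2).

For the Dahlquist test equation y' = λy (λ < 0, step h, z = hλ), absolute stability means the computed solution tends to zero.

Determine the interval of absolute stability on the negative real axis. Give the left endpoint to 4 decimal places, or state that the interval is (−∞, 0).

Test eqn y'=λy, z=hλ:
  k1=λy_n ⇒ h·k1=z·y_n;  k2=λ(1+4/7z)y_n ⇒ h·k2=z(1+4/7z)y_n
  y_{n+1}/y_n = 1 + z(1+4/7z) = 1 + z + 4/7z²
  R(z) = 1 + z + 4/7z².

Find x<0 with |R(x)|<1.
x=-1.53: |R|=0.8077
R=1: x+4/7x²=0 ⇒ x=−7/4=-1.7500; min R=1−1/(4·4/7)=0.5625>−1
Confirm numerically:
  x=-1.675: |R|=0.92821 <1
  x=-1.527: |R|=0.80542 <1
  x=-0.897: |R|=0.56278 <1
  x=-2.235: |R|=1.61941 >1
  x=-2.229: |R|=1.61011 >1
  x=-1.918: |R|=1.18413 >1
Stable set (-1.7500, 0).

(-1.7500, 0).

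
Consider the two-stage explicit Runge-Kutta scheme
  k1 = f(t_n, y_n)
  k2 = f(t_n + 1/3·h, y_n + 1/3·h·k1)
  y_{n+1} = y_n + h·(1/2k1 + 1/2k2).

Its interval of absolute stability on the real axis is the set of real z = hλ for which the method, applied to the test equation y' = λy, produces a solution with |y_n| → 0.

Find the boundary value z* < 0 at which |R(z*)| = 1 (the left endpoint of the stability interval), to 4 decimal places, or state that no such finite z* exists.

Set f=λy, z=hλ:
  k1=λy_n ⇒ h·k1=z·y_n;  k2=λ(1+1/3z)y_n ⇒ h·k2=z(1+1/3z)y_n
  y_{n+1}/y_n = 1 + 1/2z + 1/2z(1+1/3z) = 1 + z + 1/6z²
  so R(z) = 1 + z + 1/6z².

Boundary: |R(x)|=1, x<0.
x=-1.22: |R|=0.0281
R=1: x+1/6x²=0 ⇒ x=−6=-6.0000; min R=1−1/(4·1/6)=-0.5000>−1
Confirm numerically:
  x=-5.676: |R|=0.69350 <1
  x=-4.844: |R|=0.06672 <1
  x=-2.498: |R|=0.45800 <1
  x=-6.298: |R|=1.31280 >1
  x=-6.204: |R|=1.21094 >1
  x=-6.044: |R|=1.04432 >1
So |R|<1 on (-6.0000, 0).

left endpoint -6.0000.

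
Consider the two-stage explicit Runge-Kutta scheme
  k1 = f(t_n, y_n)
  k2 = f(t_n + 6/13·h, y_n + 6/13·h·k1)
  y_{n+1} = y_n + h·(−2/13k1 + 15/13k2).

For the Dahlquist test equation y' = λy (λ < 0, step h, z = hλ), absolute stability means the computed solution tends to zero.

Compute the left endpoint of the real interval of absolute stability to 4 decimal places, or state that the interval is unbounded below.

Set f=λy, z=hλ:
  k1=λy_n ⇒ h·k1=z·y_n;  k2=λ(1+6/13z)y_n ⇒ h·k2=z(1+6/13z)y_n
  y_{n+1}/y_n = 1 − 2/13z + 15/13z(1+6/13z) = 1 + z + 90/169z²
  so R(z) = 1 + z + 90/169z².

Boundary: |R(x)|=1, x<0.
x=-1.25: |R|=0.5821
R=1: x+90/169x²=0 ⇒ x=−169/90=-1.8778; min R=1−1/(4·90/169)=0.5306>−1
Confirm numerically:
  x=-1.766: |R|=0.89488 <1
  x=-1.747: |R|=0.87833 <1
  x=-1.130: |R|=0.55001 <1
  x=-2.104: |R|=1.25348 >1
  x=-2.074: |R|=1.21673 >1
Interval (-1.8778, 0).

left endpoint -1.8778.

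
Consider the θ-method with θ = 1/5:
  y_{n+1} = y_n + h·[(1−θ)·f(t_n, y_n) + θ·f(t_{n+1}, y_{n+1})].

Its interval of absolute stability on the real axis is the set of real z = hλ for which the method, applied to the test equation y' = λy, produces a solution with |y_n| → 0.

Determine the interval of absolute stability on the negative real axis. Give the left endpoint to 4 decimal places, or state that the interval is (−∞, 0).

On y'=λy, z=hλ:
  y_{n+1} = y_n + z·[4/5·y_n + 1/5·y_{n+1}] ⇒ (1 − 1/5z)y_{n+1} = (1 + 4/5z)y_n
  R(z) = (1 + 4/5z)/(1 − 1/5z).

Find x<0 with |R(x)|<1.
x=-1.52: |R|=0.1656
R=−1: 1+4/5x = −1+1/5x ⇒ -3/5x=2 ⇒ x=2/(-3/5)=-3.3333
Confirm numerically:
  x=-3.142: |R|=0.92950 <1
  x=-2.951: |R|=0.85574 <1
  x=-2.540: |R|=0.68435 <1
  x=-2.209: |R|=0.53211 <1
  x=-3.768: |R|=1.14872 >1
  x=-3.725: |R|=1.13467 >1
So |R|<1 on (-3.3333, 0).

z∈(-3.3333,0).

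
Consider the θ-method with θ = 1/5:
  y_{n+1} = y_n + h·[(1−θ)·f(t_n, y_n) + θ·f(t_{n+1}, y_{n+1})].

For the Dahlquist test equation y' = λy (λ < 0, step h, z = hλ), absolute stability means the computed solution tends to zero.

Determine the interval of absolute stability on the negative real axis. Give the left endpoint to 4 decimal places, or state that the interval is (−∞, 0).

Test eqn y'=λy, z=hλ:
  y_{n+1} = y_n + z·[4/5·y_n + 1/5·y_{n+1}] ⇒ (1 − 1/5z)y_{n+1} = (1 + 4/5z)y_n
  ⇒ R(z) = (1 + 4/5z)/(1 − 1/5z).

Find x<0 with |R(x)|<1.
x=-1.27: |R|=0.0128
R=−1: 1+4/5x = −1+1/5x ⇒ -3/5x=2 ⇒ x=2/(-3/5)=-3.3333
Confirm numerically:
  x=-2.817: |R|=0.80184 <1
  x=-2.562: |R|=0.69400 <1
  x=-2.190: |R|=0.52295 <1
  x=-3.920: |R|=1.19731 >1
  x=-3.915: |R|=1.19574 >1
So |R|<1 on (-3.3333, 0).

(-3.3333, 0).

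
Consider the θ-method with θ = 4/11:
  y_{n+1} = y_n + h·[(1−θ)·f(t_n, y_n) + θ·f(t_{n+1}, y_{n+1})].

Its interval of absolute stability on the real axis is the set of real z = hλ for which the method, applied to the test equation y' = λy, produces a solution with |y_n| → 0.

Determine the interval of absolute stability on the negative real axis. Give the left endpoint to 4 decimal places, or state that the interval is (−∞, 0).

z∈(-7.3333,0).

Set f=λy, z=hλ:
  y_{n+1} = y_n + z·[7/11·y_n + 4/11·y_{n+1}] ⇒ (1 − 4/11z)y_{n+1} = (1 + 7/11z)y_n
  so R(z) = (1 + 7/11z)/(1 − 4/11z).

Need |R(x)|<1, x<0.
x=-1.56: |R|=0.0046
R=−1: 1+7/11x = −1+4/11x ⇒ -3/11x=2 ⇒ x=2/(-3/11)=-7.3333
Confirm numerically:
  x=-5.822: |R|=0.86777 <1
  x=-4.929: |R|=0.76517 <1
  x=-3.711: |R|=0.57952 <1
  x=-7.804: |R|=1.03345 >1
  x=-7.623: |R|=1.02094 >1
  x=-7.560: |R|=1.01649 >1
Stable set (-7.3333, 0).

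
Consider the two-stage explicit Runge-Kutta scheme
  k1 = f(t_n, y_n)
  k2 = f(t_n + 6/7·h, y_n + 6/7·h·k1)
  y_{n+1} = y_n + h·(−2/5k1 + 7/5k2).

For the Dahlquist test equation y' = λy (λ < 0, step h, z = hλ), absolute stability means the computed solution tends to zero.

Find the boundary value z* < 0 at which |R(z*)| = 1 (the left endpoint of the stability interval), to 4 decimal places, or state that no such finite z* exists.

z* = -0.8333.

Test eqn y'=λy, z=hλ:
  k1=λy_n ⇒ h·k1=z·y_n;  k2=λ(1+6/7z)y_n ⇒ h·k2=z(1+6/7z)y_n
  y_{n+1}/y_n = 1 − 2/5z + 7/5z(1+6/7z) = 1 + z + 6/5z²
  R(z) = 1 + z + 6/5z².

Need |R(x)|<1, x<0.
x=-1.36: |R|=1.8595
R=1: x+6/5x²=0 ⇒ x=−5/6=-0.8333; min R=1−1/(4·6/5)=0.7917>−1
Confirm numerically:
  x=-0.807: |R|=0.97450 <1
  x=-0.798: |R|=0.96616 <1
  x=-0.591: |R|=0.82814 <1
  x=-1.391: |R|=1.93086 >1
  x=-1.190: |R|=1.50932 >1
So |R|<1 on (-0.8333, 0).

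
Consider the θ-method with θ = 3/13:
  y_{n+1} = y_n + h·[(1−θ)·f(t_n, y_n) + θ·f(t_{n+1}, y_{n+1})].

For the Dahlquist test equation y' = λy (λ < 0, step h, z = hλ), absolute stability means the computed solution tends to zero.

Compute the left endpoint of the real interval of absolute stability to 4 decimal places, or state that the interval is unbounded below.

Set f=λy, z=hλ:
  y_{n+1} = y_n + z·[10/13·y_n + 3/13·y_{n+1}] ⇒ (1 − 3/13z)y_{n+1} = (1 + 10/13z)y_n
  R(z) = (1 + 10/13z)/(1 − 3/13z).

Boundary: |R(x)|=1, x<0.
x=-1.14: |R|=0.0974
R=−1: 1+10/13x = −1+3/13x ⇒ -7/13x=2 ⇒ x=2/(-7/13)=-3.7143
Confirm numerically:
  x=-3.579: |R|=0.96010 <1
  x=-3.183: |R|=0.83507 <1
  x=-3.107: |R|=0.80955 <1
  x=-4.032: |R|=1.08862 >1
  x=-3.936: |R|=1.06256 >1
  x=-3.829: |R|=1.03279 >1
Interval (-3.7143, 0).

z* = -3.7143.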